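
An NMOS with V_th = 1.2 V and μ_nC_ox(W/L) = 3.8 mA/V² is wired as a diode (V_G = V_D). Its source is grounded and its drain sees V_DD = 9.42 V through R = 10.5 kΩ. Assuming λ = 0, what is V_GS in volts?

V_GS = 1.82 V

With gate tied to drain, V_GS = V_DS ≥ V_GS − V_th, so the device is in saturation.
KCL at the drain: ½ k_n (V_GS − V_th)² = (V_DD − V_GS)/R.
Let x = V_GS − 1.2. Then 19.9 x² + x − 8.22 = 0, giving x = 0.617 V (positive root), so V_GS = 1.82 V.
I_D = (V_DD − V_GS)/R = (9.42 − 1.82) / 10.5 = 0.724 mA.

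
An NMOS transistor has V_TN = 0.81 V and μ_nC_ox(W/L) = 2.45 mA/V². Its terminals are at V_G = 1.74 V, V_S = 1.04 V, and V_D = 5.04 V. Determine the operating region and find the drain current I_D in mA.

Cutoff; I_D = 0 mA

V_GS = V_G − V_S = 1.74 − 1.04 = 0.7 V; V_DS = V_D − V_S = 5.04 − 1.04 = 4 V.
V_GS = 0.7 V < V_TN = 0.81 V, so the transistor is in cutoff.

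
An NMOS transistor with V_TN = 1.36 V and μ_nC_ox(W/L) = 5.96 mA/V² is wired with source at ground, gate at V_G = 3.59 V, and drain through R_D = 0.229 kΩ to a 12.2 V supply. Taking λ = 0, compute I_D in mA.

V_GS = V_G = 3.59 V, so V_ov = 3.59 − 1.36 = 2.23 V.
Assume saturation: I_D = ½ k_n V_ov² = 0.5 × 5.96 × 2.23² = 14.8 mA, giving V_DS = V_DD − I_D R_D = 12.2 − 14.8 × 0.229 = 8.81 V.
V_DS = 8.81 V ≥ V_ov = 2.23 V, confirming saturation.

I_D = 14.8 mA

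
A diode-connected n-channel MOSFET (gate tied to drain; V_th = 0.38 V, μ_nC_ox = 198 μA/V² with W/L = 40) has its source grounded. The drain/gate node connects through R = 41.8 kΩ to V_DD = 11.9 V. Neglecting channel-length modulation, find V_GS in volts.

V_GS = 0.641 V

With gate tied to drain, V_GS = V_DS ≥ V_GS − V_th, so the device is in saturation.
k_n = μ_nC_ox · (W/L) = 7.92 mA/V².
KCL at the drain: ½ k_n (V_GS − V_th)² = (V_DD − V_GS)/R.
Let x = V_GS − 0.38. Then 166 x² + x − 11.52 = 0, giving x = 0.261 V (positive root), so V_GS = 0.641 V.
I_D = (V_DD − V_GS)/R = (11.9 − 0.641) / 41.8 = 0.269 mA.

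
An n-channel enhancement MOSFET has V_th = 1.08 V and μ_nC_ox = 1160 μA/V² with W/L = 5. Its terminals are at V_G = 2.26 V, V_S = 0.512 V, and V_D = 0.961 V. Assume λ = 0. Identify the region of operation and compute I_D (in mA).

Triode; I_D = 1.15 mA

V_GS = V_G − V_S = 2.26 − 0.512 = 1.75 V; V_DS = V_D − V_S = 0.961 − 0.512 = 0.449 V.
k_n = μ_nC_ox · (W/L) = 5.8 mA/V².
V_ov = V_GS − V_th = 1.75 − 1.08 = 0.668 V.
Since V_DS = 0.449 V < V_ov = 0.668 V, the device is in the triode region.
I_D = k_n [V_ov · V_DS − ½ V_DS²] = 5.8 × [0.668 × 0.449 − 0.5 × 0.449²] = 1.15 mA.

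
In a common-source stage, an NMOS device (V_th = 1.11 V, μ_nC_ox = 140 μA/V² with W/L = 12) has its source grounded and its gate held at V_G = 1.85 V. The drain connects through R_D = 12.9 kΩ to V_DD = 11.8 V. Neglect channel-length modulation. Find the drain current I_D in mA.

I_D = 0.460 mA

V_GS = V_G = 1.85 V, so V_ov = 1.85 − 1.11 = 0.74 V.
k_n = μ_nC_ox · (W/L) = 1.68 mA/V².
Assume saturation: I_D = ½ k_n V_ov² = 0.5 × 1.68 × 0.74² = 0.46 mA, giving V_DS = V_DD − I_D R_D = 11.8 − 0.46 × 12.9 = 5.87 V.
V_DS = 5.87 V ≥ V_ov = 0.74 V, confirming saturation.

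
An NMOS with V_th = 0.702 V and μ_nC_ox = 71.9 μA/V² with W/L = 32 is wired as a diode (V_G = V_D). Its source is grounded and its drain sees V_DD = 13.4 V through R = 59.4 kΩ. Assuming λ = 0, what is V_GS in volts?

V_GS = 1.13 V

With gate tied to drain, V_GS = V_DS ≥ V_GS − V_th, so the device is in saturation.
k_n = μ_nC_ox · (W/L) = 2.301 mA/V².
KCL at the drain: ½ k_n (V_GS − V_th)² = (V_DD − V_GS)/R.
Let x = V_GS − 0.702. Then 68.3 x² + x − 12.7 = 0, giving x = 0.424 V (positive root), so V_GS = 1.13 V.
I_D = (V_DD − V_GS)/R = (13.4 − 1.13) / 59.4 = 0.207 mA.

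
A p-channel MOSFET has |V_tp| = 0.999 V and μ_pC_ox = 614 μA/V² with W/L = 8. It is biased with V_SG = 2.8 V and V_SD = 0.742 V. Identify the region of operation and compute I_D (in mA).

Triode; I_D = 5.21 mA

k_p = μ_pC_ox · (W/L) = 4.912 mA/V².
V_ov = V_SG − |V_tp| = 2.8 − 0.999 = 1.8 V.
Since V_SD = 0.742 V < V_ov = 1.8 V, the device is in the triode region.
I_D = k_p [V_ov · V_SD − ½ V_SD²] = 4.912 × [1.8 × 0.742 − 0.5 × 0.742²] = 5.21 mA.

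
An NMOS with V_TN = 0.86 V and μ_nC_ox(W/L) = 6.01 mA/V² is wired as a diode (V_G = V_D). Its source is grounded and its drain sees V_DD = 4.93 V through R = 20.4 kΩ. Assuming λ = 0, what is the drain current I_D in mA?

With gate tied to drain, V_GS = V_DS ≥ V_GS − V_TN, so the device is in saturation.
KCL at the drain: ½ k_n (V_GS − V_TN)² = (V_DD − V_GS)/R.
Let x = V_GS − 0.86. Then 61.3 x² + x − 4.07 = 0, giving x = 0.25 V (positive root), so V_GS = 1.11 V.
I_D = (V_DD − V_GS)/R = (4.93 − 1.11) / 20.4 = 0.187 mA.

I_D = 0.187 mA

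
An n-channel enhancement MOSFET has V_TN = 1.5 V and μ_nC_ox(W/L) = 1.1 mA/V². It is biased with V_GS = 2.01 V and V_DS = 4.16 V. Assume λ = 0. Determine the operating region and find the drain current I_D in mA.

Saturation; I_D = 0.143 mA

V_ov = V_GS − V_TN = 2.01 − 1.5 = 0.51 V.
Since V_DS = 4.16 V ≥ V_ov = 0.51 V, the device is in saturation.
I_D = ½ k_n V_ov² = 0.5 × 1.1 × 0.51² = 0.143 mA.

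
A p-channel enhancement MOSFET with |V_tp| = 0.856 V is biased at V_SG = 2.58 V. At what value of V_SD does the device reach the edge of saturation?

The boundary between triode and saturation is V_SD = V_SG − |V_tp| = V_ov.
V_ov = 2.58 − 0.856 = 1.72 V.

V_SD,sat = 1.72 V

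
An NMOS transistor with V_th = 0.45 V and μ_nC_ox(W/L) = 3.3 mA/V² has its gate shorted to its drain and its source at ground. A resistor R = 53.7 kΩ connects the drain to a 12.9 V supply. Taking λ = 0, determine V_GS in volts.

With gate tied to drain, V_GS = V_DS ≥ V_GS − V_th, so the device is in saturation.
KCL at the drain: ½ k_n (V_GS − V_th)² = (V_DD − V_GS)/R.
Let x = V_GS − 0.45. Then 88.6 x² + x − 12.45 = 0, giving x = 0.369 V (positive root), so V_GS = 0.819 V.
I_D = (V_DD − V_GS)/R = (12.9 − 0.819) / 53.7 = 0.225 mA.

V_GS = 0.819 V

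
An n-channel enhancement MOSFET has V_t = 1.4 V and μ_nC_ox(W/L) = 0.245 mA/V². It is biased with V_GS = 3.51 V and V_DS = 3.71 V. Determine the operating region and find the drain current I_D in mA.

Saturation; I_D = 0.545 mA

V_ov = V_GS − V_t = 3.51 − 1.4 = 2.11 V.
Since V_DS = 3.71 V ≥ V_ov = 2.11 V, the device is in saturation.
I_D = ½ k_n V_ov² = 0.5 × 0.245 × 2.11² = 0.545 mA.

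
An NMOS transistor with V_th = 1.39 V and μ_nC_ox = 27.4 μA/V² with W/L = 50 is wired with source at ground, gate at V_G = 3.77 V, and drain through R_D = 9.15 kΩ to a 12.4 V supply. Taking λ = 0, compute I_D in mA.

I_D = 1.31 mA

V_GS = V_G = 3.77 V, so V_ov = 3.77 − 1.39 = 2.38 V.
k_n = μ_nC_ox · (W/L) = 1.37 mA/V².
Assume saturation: I_D = ½ k_n V_ov² = 0.5 × 1.37 × 2.38² = 3.88 mA, giving V_DS = V_DD − I_D R_D = 12.4 − 3.88 × 9.15 = -23.1 V.
But -23.1 V < V_ov = 2.38 V, so the device is actually in triode.
In triode I_D = k_n[V_ov V_DS − ½ V_DS²] and I_D = (V_DD − V_DS)/R_D. Equating: 6.27 V_DS² − 30.83 V_DS + 12.4 = 0, giving V_DS = 0.442 V (the root below V_ov).
I_D = (12.4 − 0.442) / 9.15 = 1.31 mA.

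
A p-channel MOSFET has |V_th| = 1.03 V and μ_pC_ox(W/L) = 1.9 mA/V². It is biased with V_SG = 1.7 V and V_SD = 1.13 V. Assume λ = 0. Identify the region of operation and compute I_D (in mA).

V_ov = V_SG − |V_th| = 1.7 − 1.03 = 0.67 V.
Since V_SD = 1.13 V ≥ V_ov = 0.67 V, the device is in saturation.
I_D = ½ k_p V_ov² = 0.5 × 1.9 × 0.67² = 0.426 mA.

Saturation; I_D = 0.426 mA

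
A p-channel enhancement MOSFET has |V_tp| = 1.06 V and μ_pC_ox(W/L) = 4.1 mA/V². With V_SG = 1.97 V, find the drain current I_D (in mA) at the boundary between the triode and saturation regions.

I_D = 1.70 mA

At the boundary V_SD = V_ov = V_SG − |V_tp| = 1.97 − 1.06 = 0.91 V.
I_D = ½ k_p V_ov² = 0.5 × 4.1 × 0.91² = 1.7 mA.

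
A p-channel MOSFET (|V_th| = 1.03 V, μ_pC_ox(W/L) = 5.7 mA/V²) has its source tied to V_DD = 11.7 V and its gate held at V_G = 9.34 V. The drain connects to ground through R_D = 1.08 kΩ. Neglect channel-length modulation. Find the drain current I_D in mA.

I_D = 5.04 mA

V_SG = V_DD − V_G = 11.7 − 9.34 = 2.36 V, so V_ov = 2.36 − 1.03 = 1.33 V.
Assume saturation: I_D = ½ k_p V_ov² = 0.5 × 5.7 × 1.33² = 5.04 mA, giving V_SD = V_DD − I_D R_D = 11.7 − 5.04 × 1.08 = 6.26 V.
V_SD = 6.26 V ≥ V_ov = 1.33 V, confirming saturation.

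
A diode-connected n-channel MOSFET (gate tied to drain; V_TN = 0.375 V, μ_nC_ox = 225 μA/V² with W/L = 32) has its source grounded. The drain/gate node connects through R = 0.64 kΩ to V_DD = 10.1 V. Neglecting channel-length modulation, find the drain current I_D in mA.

With gate tied to drain, V_GS = V_DS ≥ V_GS − V_TN, so the device is in saturation.
k_n = μ_nC_ox · (W/L) = 7.2 mA/V².
KCL at the drain: ½ k_n (V_GS − V_TN)² = (V_DD − V_GS)/R.
Let x = V_GS − 0.375. Then 2.3 x² + x − 9.725 = 0, giving x = 1.85 V (positive root), so V_GS = 2.22 V.
I_D = (V_DD − V_GS)/R = (10.1 − 2.22) / 0.64 = 12.3 mA.

I_D = 12.3 mA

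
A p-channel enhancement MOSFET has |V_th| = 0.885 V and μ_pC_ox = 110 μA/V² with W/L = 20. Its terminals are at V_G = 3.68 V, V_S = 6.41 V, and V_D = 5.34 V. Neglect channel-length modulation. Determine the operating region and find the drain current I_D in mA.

V_SG = V_S − V_G = 6.41 − 3.68 = 2.73 V; V_SD = V_S − V_D = 6.41 − 5.34 = 1.07 V.
k_p = μ_pC_ox · (W/L) = 2.2 mA/V².
V_ov = V_SG − |V_th| = 2.73 − 0.885 = 1.84 V.
Since V_SD = 1.07 V < V_ov = 1.84 V, the device is in the triode region.
I_D = k_p [V_ov · V_SD − ½ V_SD²] = 2.2 × [1.84 × 1.07 − 0.5 × 1.07²] = 3.08 mA.

Triode; I_D = 3.08 mA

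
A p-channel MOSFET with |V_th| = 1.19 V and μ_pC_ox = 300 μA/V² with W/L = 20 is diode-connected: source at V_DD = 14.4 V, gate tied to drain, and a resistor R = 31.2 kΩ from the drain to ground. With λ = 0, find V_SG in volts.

V_SG = 1.56 V

With gate tied to drain, V_SG = V_SD ≥ V_SG − |V_th|, so the device is in saturation.
k_p = μ_pC_ox · (W/L) = 6 mA/V².
KCL at the drain: ½ k_p (V_SG − |V_th|)² = (V_DD − V_SG)/R.
Let x = V_SG − 1.19. Then 93.6 x² + x − 13.21 = 0, giving x = 0.37 V (positive root), so V_SG = 1.56 V.
I_D = (V_DD − V_SG)/R = (14.4 − 1.56) / 31.2 = 0.412 mA.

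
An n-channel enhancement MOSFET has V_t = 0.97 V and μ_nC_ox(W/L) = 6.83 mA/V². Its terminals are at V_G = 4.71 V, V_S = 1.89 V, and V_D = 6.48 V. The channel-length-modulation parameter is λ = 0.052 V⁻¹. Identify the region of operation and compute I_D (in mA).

V_GS = V_G − V_S = 4.71 − 1.89 = 2.82 V; V_DS = V_D − V_S = 6.48 − 1.89 = 4.59 V.
V_ov = V_GS − V_t = 2.82 − 0.97 = 1.85 V.
Since V_DS = 4.59 V ≥ V_ov = 1.85 V, the device is in saturation.
I_D = ½ k_n V_ov² (1 + λ V_DS) = 0.5 × 6.83 × 1.85² × (1 + 0.052 × 4.59) = 14.5 mA.

Saturation; I_D = 14.5 mA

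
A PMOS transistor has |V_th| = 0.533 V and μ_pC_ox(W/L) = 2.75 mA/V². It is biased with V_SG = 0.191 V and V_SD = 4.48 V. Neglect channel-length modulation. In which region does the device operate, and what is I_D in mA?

Cutoff; I_D = 0 mA

V_SG = 0.191 V < |V_th| = 0.533 V, so the transistor is in cutoff.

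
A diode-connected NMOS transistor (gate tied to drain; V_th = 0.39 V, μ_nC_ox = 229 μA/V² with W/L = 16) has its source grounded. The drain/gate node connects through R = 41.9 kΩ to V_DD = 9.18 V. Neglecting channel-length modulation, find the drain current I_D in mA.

I_D = 0.202 mA

With gate tied to drain, V_GS = V_DS ≥ V_GS − V_th, so the device is in saturation.
k_n = μ_nC_ox · (W/L) = 3.664 mA/V².
KCL at the drain: ½ k_n (V_GS − V_th)² = (V_DD − V_GS)/R.
Let x = V_GS − 0.39. Then 76.8 x² + x − 8.79 = 0, giving x = 0.332 V (positive root), so V_GS = 0.722 V.
I_D = (V_DD − V_GS)/R = (9.18 − 0.722) / 41.9 = 0.202 mA.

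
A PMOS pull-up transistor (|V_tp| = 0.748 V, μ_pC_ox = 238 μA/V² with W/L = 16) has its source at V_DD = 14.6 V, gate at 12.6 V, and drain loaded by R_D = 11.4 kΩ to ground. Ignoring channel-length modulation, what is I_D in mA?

I_D = 1.25 mA

V_SG = V_DD − V_G = 14.6 − 12.6 = 2 V, so V_ov = 2 − 0.748 = 1.25 V.
k_p = μ_pC_ox · (W/L) = 3.808 mA/V².
Assume saturation: I_D = ½ k_p V_ov² = 0.5 × 3.808 × 1.25² = 2.98 mA, giving V_SD = V_DD − I_D R_D = 14.6 − 2.98 × 11.4 = -19.4 V.
But -19.4 V < V_ov = 1.25 V, so the device is actually in triode.
In triode I_D = k_p[V_ov V_SD − ½ V_SD²] and I_D = (V_DD − V_SD)/R_D. Equating: 21.7 V_SD² − 55.35 V_SD + 14.6 = 0, giving V_SD = 0.299 V (the root below V_ov).
I_D = (14.6 − 0.299) / 11.4 = 1.25 mA.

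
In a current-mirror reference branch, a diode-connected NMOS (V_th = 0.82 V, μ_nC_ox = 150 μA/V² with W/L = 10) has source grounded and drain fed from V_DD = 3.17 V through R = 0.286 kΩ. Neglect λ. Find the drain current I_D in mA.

I_D = 2.21 mA

With gate tied to drain, V_GS = V_DS ≥ V_GS − V_th, so the device is in saturation.
k_n = μ_nC_ox · (W/L) = 1.5 mA/V².
KCL at the drain: ½ k_n (V_GS − V_th)² = (V_DD − V_GS)/R.
Let x = V_GS − 0.82. Then 0.214 x² + x − 2.35 = 0, giving x = 1.72 V (positive root), so V_GS = 2.54 V.
I_D = (V_DD − V_GS)/R = (3.17 − 2.54) / 0.286 = 2.21 mA.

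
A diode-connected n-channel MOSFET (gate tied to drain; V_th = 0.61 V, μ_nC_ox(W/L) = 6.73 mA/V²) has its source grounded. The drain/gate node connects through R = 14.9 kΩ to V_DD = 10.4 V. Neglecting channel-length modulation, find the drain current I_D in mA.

I_D = 0.628 mA

With gate tied to drain, V_GS = V_DS ≥ V_GS − V_th, so the device is in saturation.
KCL at the drain: ½ k_n (V_GS − V_th)² = (V_DD − V_GS)/R.
Let x = V_GS − 0.61. Then 50.1 x² + x − 9.79 = 0, giving x = 0.432 V (positive root), so V_GS = 1.04 V.
I_D = (V_DD − V_GS)/R = (10.4 − 1.04) / 14.9 = 0.628 mA.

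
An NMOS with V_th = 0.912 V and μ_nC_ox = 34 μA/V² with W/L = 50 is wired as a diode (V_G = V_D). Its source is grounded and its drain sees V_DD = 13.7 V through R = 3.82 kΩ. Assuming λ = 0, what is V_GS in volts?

With gate tied to drain, V_GS = V_DS ≥ V_GS − V_th, so the device is in saturation.
k_n = μ_nC_ox · (W/L) = 1.7 mA/V².
KCL at the drain: ½ k_n (V_GS − V_th)² = (V_DD − V_GS)/R.
Let x = V_GS − 0.912. Then 3.25 x² + x − 12.79 = 0, giving x = 1.84 V (positive root), so V_GS = 2.75 V.
I_D = (V_DD − V_GS)/R = (13.7 − 2.75) / 3.82 = 2.87 mA.

V_GS = 2.75 V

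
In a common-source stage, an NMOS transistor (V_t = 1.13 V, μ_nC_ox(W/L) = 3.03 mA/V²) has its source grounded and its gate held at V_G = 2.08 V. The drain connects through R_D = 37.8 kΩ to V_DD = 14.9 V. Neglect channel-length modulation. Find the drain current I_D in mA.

V_GS = V_G = 2.08 V, so V_ov = 2.08 − 1.13 = 0.95 V.
Assume saturation: I_D = ½ k_n V_ov² = 0.5 × 3.03 × 0.95² = 1.37 mA, giving V_DS = V_DD − I_D R_D = 14.9 − 1.37 × 37.8 = -36.8 V.
But -36.8 V < V_ov = 0.95 V, so the device is actually in triode.
In triode I_D = k_n[V_ov V_DS − ½ V_DS²] and I_D = (V_DD − V_DS)/R_D. Equating: 57.3 V_DS² − 109.8 V_DS + 14.9 = 0, giving V_DS = 0.147 V (the root below V_ov).
I_D = (14.9 − 0.147) / 37.8 = 0.39 mA.

I_D = 0.390 mA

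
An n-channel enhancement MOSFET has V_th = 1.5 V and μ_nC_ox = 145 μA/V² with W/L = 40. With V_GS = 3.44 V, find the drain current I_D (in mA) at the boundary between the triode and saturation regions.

I_D = 10.9 mA

At the boundary V_DS = V_ov = V_GS − V_th = 3.44 − 1.5 = 1.94 V.
k_n = μ_nC_ox · (W/L) = 5.8 mA/V².
I_D = ½ k_n V_ov² = 0.5 × 5.8 × 1.94² = 10.9 mA.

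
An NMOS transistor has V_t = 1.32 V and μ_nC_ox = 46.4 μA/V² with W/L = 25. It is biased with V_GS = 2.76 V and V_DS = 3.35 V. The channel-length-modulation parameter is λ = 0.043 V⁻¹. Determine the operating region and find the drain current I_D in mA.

Saturation; I_D = 1.38 mA

k_n = μ_nC_ox · (W/L) = 1.16 mA/V².
V_ov = V_GS − V_t = 2.76 − 1.32 = 1.44 V.
Since V_DS = 3.35 V ≥ V_ov = 1.44 V, the device is in saturation.
I_D = ½ k_n V_ov² (1 + λ V_DS) = 0.5 × 1.16 × 1.44² × (1 + 0.043 × 3.35) = 1.38 mA.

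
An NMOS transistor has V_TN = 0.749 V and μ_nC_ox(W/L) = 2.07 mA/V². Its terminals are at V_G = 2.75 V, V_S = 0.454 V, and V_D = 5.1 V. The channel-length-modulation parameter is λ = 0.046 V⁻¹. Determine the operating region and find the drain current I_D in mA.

V_GS = V_G − V_S = 2.75 − 0.454 = 2.3 V; V_DS = V_D − V_S = 5.1 − 0.454 = 4.65 V.
V_ov = V_GS − V_TN = 2.3 − 0.749 = 1.55 V.
Since V_DS = 4.65 V ≥ V_ov = 1.55 V, the device is in saturation.
I_D = ½ k_n V_ov² (1 + λ V_DS) = 0.5 × 2.07 × 1.55² × (1 + 0.046 × 4.65) = 3.01 mA.

Saturation; I_D = 3.01 mA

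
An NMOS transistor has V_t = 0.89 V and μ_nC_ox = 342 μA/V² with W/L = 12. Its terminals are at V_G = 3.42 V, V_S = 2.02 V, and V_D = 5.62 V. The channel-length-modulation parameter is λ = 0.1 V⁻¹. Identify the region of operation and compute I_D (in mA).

Saturation; I_D = 0.726 mA

V_GS = V_G − V_S = 3.42 − 2.02 = 1.4 V; V_DS = V_D − V_S = 5.62 − 2.02 = 3.6 V.
k_n = μ_nC_ox · (W/L) = 4.104 mA/V².
V_ov = V_GS − V_t = 1.4 − 0.89 = 0.51 V.
Since V_DS = 3.6 V ≥ V_ov = 0.51 V, the device is in saturation.
I_D = ½ k_n V_ov² (1 + λ V_DS) = 0.5 × 4.104 × 0.51² × (1 + 0.1 × 3.6) = 0.726 mA.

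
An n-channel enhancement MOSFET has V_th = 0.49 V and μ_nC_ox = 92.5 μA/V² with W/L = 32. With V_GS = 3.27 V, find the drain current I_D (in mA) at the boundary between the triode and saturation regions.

I_D = 11.4 mA

At the boundary V_DS = V_ov = V_GS − V_th = 3.27 − 0.49 = 2.78 V.
k_n = μ_nC_ox · (W/L) = 2.96 mA/V².
I_D = ½ k_n V_ov² = 0.5 × 2.96 × 2.78² = 11.4 mA.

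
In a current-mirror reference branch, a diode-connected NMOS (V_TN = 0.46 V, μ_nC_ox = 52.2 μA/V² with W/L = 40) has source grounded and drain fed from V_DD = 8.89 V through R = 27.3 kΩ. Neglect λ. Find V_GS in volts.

V_GS = 0.987 V

With gate tied to drain, V_GS = V_DS ≥ V_GS − V_TN, so the device is in saturation.
k_n = μ_nC_ox · (W/L) = 2.088 mA/V².
KCL at the drain: ½ k_n (V_GS − V_TN)² = (V_DD − V_GS)/R.
Let x = V_GS − 0.46. Then 28.5 x² + x − 8.43 = 0, giving x = 0.527 V (positive root), so V_GS = 0.987 V.
I_D = (V_DD − V_GS)/R = (8.89 − 0.987) / 27.3 = 0.29 mA.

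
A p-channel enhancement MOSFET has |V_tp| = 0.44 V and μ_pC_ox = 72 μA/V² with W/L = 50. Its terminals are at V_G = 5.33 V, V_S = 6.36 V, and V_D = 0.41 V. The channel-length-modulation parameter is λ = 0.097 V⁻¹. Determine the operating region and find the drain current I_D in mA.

Saturation; I_D = 0.988 mA

V_SG = V_S − V_G = 6.36 − 5.33 = 1.03 V; V_SD = V_S − V_D = 6.36 − 0.41 = 5.95 V.
k_p = μ_pC_ox · (W/L) = 3.6 mA/V².
V_ov = V_SG − |V_tp| = 1.03 − 0.44 = 0.59 V.
Since V_SD = 5.95 V ≥ V_ov = 0.59 V, the device is in saturation.
I_D = ½ k_p V_ov² (1 + λ V_SD) = 0.5 × 3.6 × 0.59² × (1 + 0.097 × 5.95) = 0.988 mA.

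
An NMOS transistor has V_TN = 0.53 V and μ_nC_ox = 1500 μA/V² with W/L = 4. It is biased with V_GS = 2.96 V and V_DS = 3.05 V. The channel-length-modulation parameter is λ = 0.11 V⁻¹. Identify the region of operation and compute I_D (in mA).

k_n = μ_nC_ox · (W/L) = 6 mA/V².
V_ov = V_GS − V_TN = 2.96 − 0.53 = 2.43 V.
Since V_DS = 3.05 V ≥ V_ov = 2.43 V, the device is in saturation.
I_D = ½ k_n V_ov² (1 + λ V_DS) = 0.5 × 6 × 2.43² × (1 + 0.11 × 3.05) = 23.7 mA.

Saturation; I_D = 23.7 mA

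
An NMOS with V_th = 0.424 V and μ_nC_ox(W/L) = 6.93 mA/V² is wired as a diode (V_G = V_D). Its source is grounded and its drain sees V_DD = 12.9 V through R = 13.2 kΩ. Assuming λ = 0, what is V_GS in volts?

V_GS = 0.935 V

With gate tied to drain, V_GS = V_DS ≥ V_GS − V_th, so the device is in saturation.
KCL at the drain: ½ k_n (V_GS − V_th)² = (V_DD − V_GS)/R.
Let x = V_GS − 0.424. Then 45.7 x² + x − 12.48 = 0, giving x = 0.511 V (positive root), so V_GS = 0.935 V.
I_D = (V_DD − V_GS)/R = (12.9 − 0.935) / 13.2 = 0.906 mA.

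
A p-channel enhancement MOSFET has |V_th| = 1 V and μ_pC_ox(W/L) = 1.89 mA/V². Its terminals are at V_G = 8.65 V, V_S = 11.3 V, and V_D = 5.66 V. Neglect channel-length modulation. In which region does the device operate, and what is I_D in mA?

Saturation; I_D = 2.57 mA

V_SG = V_S − V_G = 11.3 − 8.65 = 2.65 V; V_SD = V_S − V_D = 11.3 − 5.66 = 5.64 V.
V_ov = V_SG − |V_th| = 2.65 − 1 = 1.65 V.
Since V_SD = 5.64 V ≥ V_ov = 1.65 V, the device is in saturation.
I_D = ½ k_p V_ov² = 0.5 × 1.89 × 1.65² = 2.57 mA.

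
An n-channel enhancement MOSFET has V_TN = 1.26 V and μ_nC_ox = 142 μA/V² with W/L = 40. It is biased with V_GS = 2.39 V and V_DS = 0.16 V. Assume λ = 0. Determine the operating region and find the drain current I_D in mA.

Triode; I_D = 0.954 mA

k_n = μ_nC_ox · (W/L) = 5.68 mA/V².
V_ov = V_GS − V_TN = 2.39 − 1.26 = 1.13 V.
Since V_DS = 0.16 V < V_ov = 1.13 V, the device is in the triode region.
I_D = k_n [V_ov · V_DS − ½ V_DS²] = 5.68 × [1.13 × 0.16 − 0.5 × 0.16²] = 0.954 mA.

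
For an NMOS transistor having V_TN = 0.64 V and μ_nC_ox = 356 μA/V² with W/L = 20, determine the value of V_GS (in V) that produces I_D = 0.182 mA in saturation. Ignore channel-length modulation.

V_GS = 0.866 V

k_n = μ_nC_ox · (W/L) = 7.12 mA/V².
In saturation I_D = ½ k_n (V_GS − V_TN)², so V_GS − V_TN = √(2 I_D / k_n) = √(2 × 0.182 / 7.12) = 0.226 V.
V_GS = 0.64 + 0.226 = 0.866 V.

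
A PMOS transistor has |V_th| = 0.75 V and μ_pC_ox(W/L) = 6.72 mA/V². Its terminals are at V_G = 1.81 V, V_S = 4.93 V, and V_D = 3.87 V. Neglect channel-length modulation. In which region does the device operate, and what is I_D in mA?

V_SG = V_S − V_G = 4.93 − 1.81 = 3.12 V; V_SD = V_S − V_D = 4.93 − 3.87 = 1.06 V.
V_ov = V_SG − |V_th| = 3.12 − 0.75 = 2.37 V.
Since V_SD = 1.06 V < V_ov = 2.37 V, the device is in the triode region.
I_D = k_p [V_ov · V_SD − ½ V_SD²] = 6.72 × [2.37 × 1.06 − 0.5 × 1.06²] = 13.1 mA.

Triode; I_D = 13.1 mA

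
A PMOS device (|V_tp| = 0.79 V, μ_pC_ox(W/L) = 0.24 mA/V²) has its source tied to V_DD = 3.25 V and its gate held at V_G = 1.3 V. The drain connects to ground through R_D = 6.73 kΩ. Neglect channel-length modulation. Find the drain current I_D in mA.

I_D = 0.161 mA

V_SG = V_DD − V_G = 3.25 − 1.3 = 1.95 V, so V_ov = 1.95 − 0.79 = 1.16 V.
Assume saturation: I_D = ½ k_p V_ov² = 0.5 × 0.24 × 1.16² = 0.161 mA, giving V_SD = V_DD − I_D R_D = 3.25 − 0.161 × 6.73 = 2.16 V.
V_SD = 2.16 V ≥ V_ov = 1.16 V, confirming saturation.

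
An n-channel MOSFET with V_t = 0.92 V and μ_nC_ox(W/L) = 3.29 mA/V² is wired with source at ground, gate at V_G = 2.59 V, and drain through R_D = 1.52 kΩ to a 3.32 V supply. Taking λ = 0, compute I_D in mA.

V_GS = V_G = 2.59 V, so V_ov = 2.59 − 0.92 = 1.67 V.
Assume saturation: I_D = ½ k_n V_ov² = 0.5 × 3.29 × 1.67² = 4.59 mA, giving V_DS = V_DD − I_D R_D = 3.32 − 4.59 × 1.52 = -3.65 V.
But -3.65 V < V_ov = 1.67 V, so the device is actually in triode.
In triode I_D = k_n[V_ov V_DS − ½ V_DS²] and I_D = (V_DD − V_DS)/R_D. Equating: 2.5 V_DS² − 9.351 V_DS + 3.32 = 0, giving V_DS = 0.397 V (the root below V_ov).
I_D = (3.32 − 0.397) / 1.52 = 1.92 mA.

I_D = 1.92 mA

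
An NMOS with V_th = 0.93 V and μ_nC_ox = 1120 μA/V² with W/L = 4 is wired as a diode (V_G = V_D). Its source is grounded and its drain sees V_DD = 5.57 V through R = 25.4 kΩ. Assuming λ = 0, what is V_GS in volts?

V_GS = 1.21 V

With gate tied to drain, V_GS = V_DS ≥ V_GS − V_th, so the device is in saturation.
k_n = μ_nC_ox · (W/L) = 4.48 mA/V².
KCL at the drain: ½ k_n (V_GS − V_th)² = (V_DD − V_GS)/R.
Let x = V_GS − 0.93. Then 56.9 x² + x − 4.64 = 0, giving x = 0.277 V (positive root), so V_GS = 1.21 V.
I_D = (V_DD − V_GS)/R = (5.57 − 1.21) / 25.4 = 0.172 mA.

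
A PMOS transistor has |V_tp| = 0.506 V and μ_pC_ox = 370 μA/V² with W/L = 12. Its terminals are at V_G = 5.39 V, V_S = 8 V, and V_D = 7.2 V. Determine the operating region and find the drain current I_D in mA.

Triode; I_D = 6.05 mA

V_SG = V_S − V_G = 8 − 5.39 = 2.61 V; V_SD = V_S − V_D = 8 − 7.2 = 0.8 V.
k_p = μ_pC_ox · (W/L) = 4.44 mA/V².
V_ov = V_SG − |V_tp| = 2.61 − 0.506 = 2.1 V.
Since V_SD = 0.8 V < V_ov = 2.1 V, the device is in the triode region.
I_D = k_p [V_ov · V_SD − ½ V_SD²] = 4.44 × [2.1 × 0.8 − 0.5 × 0.8²] = 6.05 mA.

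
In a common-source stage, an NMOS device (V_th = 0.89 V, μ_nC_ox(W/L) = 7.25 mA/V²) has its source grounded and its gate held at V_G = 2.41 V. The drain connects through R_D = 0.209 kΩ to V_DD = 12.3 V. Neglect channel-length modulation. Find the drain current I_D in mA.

I_D = 8.38 mA

V_GS = V_G = 2.41 V, so V_ov = 2.41 − 0.89 = 1.52 V.
Assume saturation: I_D = ½ k_n V_ov² = 0.5 × 7.25 × 1.52² = 8.38 mA, giving V_DS = V_DD − I_D R_D = 12.3 − 8.38 × 0.209 = 10.5 V.
V_DS = 10.5 V ≥ V_ov = 1.52 V, confirming saturation.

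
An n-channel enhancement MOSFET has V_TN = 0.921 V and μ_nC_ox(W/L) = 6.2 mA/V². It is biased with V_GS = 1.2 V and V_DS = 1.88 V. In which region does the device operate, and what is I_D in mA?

V_ov = V_GS − V_TN = 1.2 − 0.921 = 0.279 V.
Since V_DS = 1.88 V ≥ V_ov = 0.279 V, the device is in saturation.
I_D = ½ k_n V_ov² = 0.5 × 6.2 × 0.279² = 0.241 mA.

Saturation; I_D = 0.241 mA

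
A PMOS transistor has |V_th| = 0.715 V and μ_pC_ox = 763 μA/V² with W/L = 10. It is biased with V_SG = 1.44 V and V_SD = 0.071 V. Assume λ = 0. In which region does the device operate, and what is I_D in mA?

k_p = μ_pC_ox · (W/L) = 7.63 mA/V².
V_ov = V_SG − |V_th| = 1.44 − 0.715 = 0.725 V.
Since V_SD = 0.071 V < V_ov = 0.725 V, the device is in the triode region.
I_D = k_p [V_ov · V_SD − ½ V_SD²] = 7.63 × [0.725 × 0.071 − 0.5 × 0.071²] = 0.374 mA.

Triode; I_D = 0.374 mA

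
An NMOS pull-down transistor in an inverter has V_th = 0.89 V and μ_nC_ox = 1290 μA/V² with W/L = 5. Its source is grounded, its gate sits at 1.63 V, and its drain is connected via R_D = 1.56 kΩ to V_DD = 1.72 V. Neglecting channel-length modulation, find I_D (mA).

I_D = 0.951 mA

V_GS = V_G = 1.63 V, so V_ov = 1.63 − 0.89 = 0.74 V.
k_n = μ_nC_ox · (W/L) = 6.45 mA/V².
Assume saturation: I_D = ½ k_n V_ov² = 0.5 × 6.45 × 0.74² = 1.77 mA, giving V_DS = V_DD − I_D R_D = 1.72 − 1.77 × 1.56 = -1.03 V.
But -1.03 V < V_ov = 0.74 V, so the device is actually in triode.
In triode I_D = k_n[V_ov V_DS − ½ V_DS²] and I_D = (V_DD − V_DS)/R_D. Equating: 5.03 V_DS² − 8.446 V_DS + 1.72 = 0, giving V_DS = 0.237 V (the root below V_ov).
I_D = (1.72 − 0.237) / 1.56 = 0.951 mA.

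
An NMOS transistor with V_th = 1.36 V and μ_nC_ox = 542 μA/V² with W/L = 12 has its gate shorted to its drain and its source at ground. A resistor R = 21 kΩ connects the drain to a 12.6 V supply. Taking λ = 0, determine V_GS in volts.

With gate tied to drain, V_GS = V_DS ≥ V_GS − V_th, so the device is in saturation.
k_n = μ_nC_ox · (W/L) = 6.504 mA/V².
KCL at the drain: ½ k_n (V_GS − V_th)² = (V_DD − V_GS)/R.
Let x = V_GS − 1.36. Then 68.3 x² + x − 11.24 = 0, giving x = 0.398 V (positive root), so V_GS = 1.76 V.
I_D = (V_DD − V_GS)/R = (12.6 − 1.76) / 21 = 0.516 mA.

V_GS = 1.76 V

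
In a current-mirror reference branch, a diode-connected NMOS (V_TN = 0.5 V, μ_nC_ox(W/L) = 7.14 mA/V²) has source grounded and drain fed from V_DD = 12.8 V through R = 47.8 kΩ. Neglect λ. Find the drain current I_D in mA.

I_D = 0.252 mA

With gate tied to drain, V_GS = V_DS ≥ V_GS − V_TN, so the device is in saturation.
KCL at the drain: ½ k_n (V_GS − V_TN)² = (V_DD − V_GS)/R.
Let x = V_GS − 0.5. Then 171 x² + x − 12.3 = 0, giving x = 0.266 V (positive root), so V_GS = 0.766 V.
I_D = (V_DD − V_GS)/R = (12.8 − 0.766) / 47.8 = 0.252 mA.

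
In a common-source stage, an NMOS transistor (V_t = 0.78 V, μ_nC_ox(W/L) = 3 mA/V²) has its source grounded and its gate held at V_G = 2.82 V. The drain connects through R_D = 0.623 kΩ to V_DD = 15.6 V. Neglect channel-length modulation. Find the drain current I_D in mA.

V_GS = V_G = 2.82 V, so V_ov = 2.82 − 0.78 = 2.04 V.
Assume saturation: I_D = ½ k_n V_ov² = 0.5 × 3 × 2.04² = 6.24 mA, giving V_DS = V_DD − I_D R_D = 15.6 − 6.24 × 0.623 = 11.7 V.
V_DS = 11.7 V ≥ V_ov = 2.04 V, confirming saturation.

I_D = 6.24 mA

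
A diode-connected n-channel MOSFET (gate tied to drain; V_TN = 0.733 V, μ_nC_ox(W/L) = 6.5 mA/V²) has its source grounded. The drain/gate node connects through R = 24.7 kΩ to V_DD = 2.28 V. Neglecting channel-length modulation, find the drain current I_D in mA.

With gate tied to drain, V_GS = V_DS ≥ V_GS − V_TN, so the device is in saturation.
KCL at the drain: ½ k_n (V_GS − V_TN)² = (V_DD − V_GS)/R.
Let x = V_GS − 0.733. Then 80.3 x² + x − 1.547 = 0, giving x = 0.133 V (positive root), so V_GS = 0.866 V.
I_D = (V_DD − V_GS)/R = (2.28 − 0.866) / 24.7 = 0.0573 mA.

I_D = 0.0573 mA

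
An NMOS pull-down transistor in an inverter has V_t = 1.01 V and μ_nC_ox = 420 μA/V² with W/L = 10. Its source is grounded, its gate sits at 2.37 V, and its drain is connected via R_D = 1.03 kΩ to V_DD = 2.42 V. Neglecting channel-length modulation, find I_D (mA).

I_D = 1.96 mA

V_GS = V_G = 2.37 V, so V_ov = 2.37 − 1.01 = 1.36 V.
k_n = μ_nC_ox · (W/L) = 4.2 mA/V².
Assume saturation: I_D = ½ k_n V_ov² = 0.5 × 4.2 × 1.36² = 3.88 mA, giving V_DS = V_DD − I_D R_D = 2.42 − 3.88 × 1.03 = -1.58 V.
But -1.58 V < V_ov = 1.36 V, so the device is actually in triode.
In triode I_D = k_n[V_ov V_DS − ½ V_DS²] and I_D = (V_DD − V_DS)/R_D. Equating: 2.16 V_DS² − 6.883 V_DS + 2.42 = 0, giving V_DS = 0.402 V (the root below V_ov).
I_D = (2.42 − 0.402) / 1.03 = 1.96 mA.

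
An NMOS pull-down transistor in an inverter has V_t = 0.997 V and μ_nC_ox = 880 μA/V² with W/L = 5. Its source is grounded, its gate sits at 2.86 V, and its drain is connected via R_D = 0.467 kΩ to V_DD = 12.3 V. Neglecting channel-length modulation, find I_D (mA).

V_GS = V_G = 2.86 V, so V_ov = 2.86 − 0.997 = 1.86 V.
k_n = μ_nC_ox · (W/L) = 4.4 mA/V².
Assume saturation: I_D = ½ k_n V_ov² = 0.5 × 4.4 × 1.86² = 7.64 mA, giving V_DS = V_DD − I_D R_D = 12.3 − 7.64 × 0.467 = 8.73 V.
V_DS = 8.73 V ≥ V_ov = 1.86 V, confirming saturation.

I_D = 7.64 mA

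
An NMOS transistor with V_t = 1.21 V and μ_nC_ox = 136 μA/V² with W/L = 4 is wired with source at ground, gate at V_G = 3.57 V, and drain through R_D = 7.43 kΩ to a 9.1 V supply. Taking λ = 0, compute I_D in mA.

I_D = 1.08 mA

V_GS = V_G = 3.57 V, so V_ov = 3.57 − 1.21 = 2.36 V.
k_n = μ_nC_ox · (W/L) = 0.544 mA/V².
Assume saturation: I_D = ½ k_n V_ov² = 0.5 × 0.544 × 2.36² = 1.51 mA, giving V_DS = V_DD − I_D R_D = 9.1 − 1.51 × 7.43 = -2.16 V.
But -2.16 V < V_ov = 2.36 V, so the device is actually in triode.
In triode I_D = k_n[V_ov V_DS − ½ V_DS²] and I_D = (V_DD − V_DS)/R_D. Equating: 2.02 V_DS² − 10.54 V_DS + 9.1 = 0, giving V_DS = 1.09 V (the root below V_ov).
I_D = (9.1 − 1.09) / 7.43 = 1.08 mA.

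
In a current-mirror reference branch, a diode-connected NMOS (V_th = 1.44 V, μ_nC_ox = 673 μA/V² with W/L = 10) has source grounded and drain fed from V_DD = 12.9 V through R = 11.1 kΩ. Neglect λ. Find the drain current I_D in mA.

I_D = 0.984 mA

With gate tied to drain, V_GS = V_DS ≥ V_GS − V_th, so the device is in saturation.
k_n = μ_nC_ox · (W/L) = 6.73 mA/V².
KCL at the drain: ½ k_n (V_GS − V_th)² = (V_DD − V_GS)/R.
Let x = V_GS − 1.44. Then 37.4 x² + x − 11.46 = 0, giving x = 0.541 V (positive root), so V_GS = 1.98 V.
I_D = (V_DD − V_GS)/R = (12.9 − 1.98) / 11.1 = 0.984 mA.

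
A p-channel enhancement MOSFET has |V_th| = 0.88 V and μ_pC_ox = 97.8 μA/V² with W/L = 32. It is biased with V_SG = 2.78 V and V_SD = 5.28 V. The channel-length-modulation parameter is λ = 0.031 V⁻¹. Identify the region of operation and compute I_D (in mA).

Saturation; I_D = 6.57 mA

k_p = μ_pC_ox · (W/L) = 3.13 mA/V².
V_ov = V_SG − |V_th| = 2.78 − 0.88 = 1.9 V.
Since V_SD = 5.28 V ≥ V_ov = 1.9 V, the device is in saturation.
I_D = ½ k_p V_ov² (1 + λ V_SD) = 0.5 × 3.13 × 1.9² × (1 + 0.031 × 5.28) = 6.57 mA.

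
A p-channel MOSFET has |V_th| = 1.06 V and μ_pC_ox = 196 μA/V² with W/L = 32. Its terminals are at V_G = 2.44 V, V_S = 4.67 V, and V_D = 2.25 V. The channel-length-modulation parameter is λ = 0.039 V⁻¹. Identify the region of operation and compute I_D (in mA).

Saturation; I_D = 4.70 mA

V_SG = V_S − V_G = 4.67 − 2.44 = 2.23 V; V_SD = V_S − V_D = 4.67 − 2.25 = 2.42 V.
k_p = μ_pC_ox · (W/L) = 6.272 mA/V².
V_ov = V_SG − |V_th| = 2.23 − 1.06 = 1.17 V.
Since V_SD = 2.42 V ≥ V_ov = 1.17 V, the device is in saturation.
I_D = ½ k_p V_ov² (1 + λ V_SD) = 0.5 × 6.272 × 1.17² × (1 + 0.039 × 2.42) = 4.7 mA.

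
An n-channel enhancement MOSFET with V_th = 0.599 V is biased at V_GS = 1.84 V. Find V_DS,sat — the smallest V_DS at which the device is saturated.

V_DS,sat = 1.24 V

The boundary between triode and saturation is V_DS = V_GS − V_th = V_ov.
V_ov = 1.84 − 0.599 = 1.24 V.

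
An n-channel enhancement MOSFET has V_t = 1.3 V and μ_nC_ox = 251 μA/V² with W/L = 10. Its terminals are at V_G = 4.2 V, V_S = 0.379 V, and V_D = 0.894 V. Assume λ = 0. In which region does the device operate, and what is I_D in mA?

Triode; I_D = 2.93 mA

V_GS = V_G − V_S = 4.2 − 0.379 = 3.82 V; V_DS = V_D − V_S = 0.894 − 0.379 = 0.515 V.
k_n = μ_nC_ox · (W/L) = 2.51 mA/V².
V_ov = V_GS − V_t = 3.82 − 1.3 = 2.52 V.
Since V_DS = 0.515 V < V_ov = 2.52 V, the device is in the triode region.
I_D = k_n [V_ov · V_DS − ½ V_DS²] = 2.51 × [2.52 × 0.515 − 0.5 × 0.515²] = 2.93 mA.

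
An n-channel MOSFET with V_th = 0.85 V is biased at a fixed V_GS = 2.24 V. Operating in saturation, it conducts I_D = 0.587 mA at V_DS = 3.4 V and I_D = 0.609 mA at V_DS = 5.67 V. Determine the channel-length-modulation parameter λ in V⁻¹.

λ = 0.0175 V⁻¹

With V_GS fixed, I_D ∝ (1 + λ V_DS) in saturation, so I_D2/I_D1 = (1 + λ V_DS2)/(1 + λ V_DS1).
0.609/0.587 = 1.037 = (1 + 5.67 λ)/(1 + 3.4 λ).
Solving: λ (I_D1 V_DS2 − I_D2 V_DS1) = I_D2 − I_D1, so λ = (0.609 − 0.587) / (0.587 × 5.67 − 0.609 × 3.4) = 0.022 / 1.26 = 0.0175 V⁻¹.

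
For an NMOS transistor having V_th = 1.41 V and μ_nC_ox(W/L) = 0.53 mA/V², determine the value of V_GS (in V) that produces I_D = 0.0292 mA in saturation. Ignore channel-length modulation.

V_GS = 1.74 V

In saturation I_D = ½ k_n (V_GS − V_th)², so V_GS − V_th = √(2 I_D / k_n) = √(2 × 0.0292 / 0.53) = 0.332 V.
V_GS = 1.41 + 0.332 = 1.74 V.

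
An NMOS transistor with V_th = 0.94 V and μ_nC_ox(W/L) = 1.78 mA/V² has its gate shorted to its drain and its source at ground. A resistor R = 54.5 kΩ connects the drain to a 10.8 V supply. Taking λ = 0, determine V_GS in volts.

With gate tied to drain, V_GS = V_DS ≥ V_GS − V_th, so the device is in saturation.
KCL at the drain: ½ k_n (V_GS − V_th)² = (V_DD − V_GS)/R.
Let x = V_GS − 0.94. Then 48.5 x² + x − 9.86 = 0, giving x = 0.441 V (positive root), so V_GS = 1.38 V.
I_D = (V_DD − V_GS)/R = (10.8 − 1.38) / 54.5 = 0.173 mA.

V_GS = 1.38 V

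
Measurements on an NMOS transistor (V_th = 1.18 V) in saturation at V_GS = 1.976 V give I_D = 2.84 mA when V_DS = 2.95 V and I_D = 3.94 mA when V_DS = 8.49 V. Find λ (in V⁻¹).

With V_GS fixed, I_D ∝ (1 + λ V_DS) in saturation, so I_D2/I_D1 = (1 + λ V_DS2)/(1 + λ V_DS1).
3.94/2.84 = 1.387 = (1 + 8.49 λ)/(1 + 2.95 λ).
Solving: λ (I_D1 V_DS2 − I_D2 V_DS1) = I_D2 − I_D1, so λ = (3.94 − 2.84) / (2.84 × 8.49 − 3.94 × 2.95) = 1.1 / 12.5 = 0.0881 V⁻¹.

λ = 0.0881 V⁻¹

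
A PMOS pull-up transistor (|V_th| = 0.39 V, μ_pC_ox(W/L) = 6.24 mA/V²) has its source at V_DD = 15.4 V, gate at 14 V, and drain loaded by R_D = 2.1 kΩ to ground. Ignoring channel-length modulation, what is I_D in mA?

I_D = 3.18 mA

V_SG = V_DD − V_G = 15.4 − 14 = 1.4 V, so V_ov = 1.4 − 0.39 = 1.01 V.
Assume saturation: I_D = ½ k_p V_ov² = 0.5 × 6.24 × 1.01² = 3.18 mA, giving V_SD = V_DD − I_D R_D = 15.4 − 3.18 × 2.1 = 8.72 V.
V_SD = 8.72 V ≥ V_ov = 1.01 V, confirming saturation.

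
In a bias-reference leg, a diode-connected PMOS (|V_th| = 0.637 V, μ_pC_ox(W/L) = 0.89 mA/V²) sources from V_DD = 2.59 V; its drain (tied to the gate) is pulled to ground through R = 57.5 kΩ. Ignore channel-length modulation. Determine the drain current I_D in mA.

I_D = 0.0295 mA

With gate tied to drain, V_SG = V_SD ≥ V_SG − |V_th|, so the device is in saturation.
KCL at the drain: ½ k_p (V_SG − |V_th|)² = (V_DD − V_SG)/R.
Let x = V_SG − 0.637. Then 25.6 x² + x − 1.953 = 0, giving x = 0.257 V (positive root), so V_SG = 0.894 V.
I_D = (V_DD − V_SG)/R = (2.59 − 0.894) / 57.5 = 0.0295 mA.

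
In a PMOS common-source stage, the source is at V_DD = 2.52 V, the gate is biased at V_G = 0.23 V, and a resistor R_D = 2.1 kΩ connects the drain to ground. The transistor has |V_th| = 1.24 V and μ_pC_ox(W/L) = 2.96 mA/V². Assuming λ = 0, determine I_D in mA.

I_D = 1.01 mA

V_SG = V_DD − V_G = 2.52 − 0.23 = 2.29 V, so V_ov = 2.29 − 1.24 = 1.05 V.
Assume saturation: I_D = ½ k_p V_ov² = 0.5 × 2.96 × 1.05² = 1.63 mA, giving V_SD = V_DD − I_D R_D = 2.52 − 1.63 × 2.1 = -0.907 V.
But -0.907 V < V_ov = 1.05 V, so the device is actually in triode.
In triode I_D = k_p[V_ov V_SD − ½ V_SD²] and I_D = (V_DD − V_SD)/R_D. Equating: 3.11 V_SD² − 7.527 V_SD + 2.52 = 0, giving V_SD = 0.401 V (the root below V_ov).
I_D = (2.52 − 0.401) / 2.1 = 1.01 mA.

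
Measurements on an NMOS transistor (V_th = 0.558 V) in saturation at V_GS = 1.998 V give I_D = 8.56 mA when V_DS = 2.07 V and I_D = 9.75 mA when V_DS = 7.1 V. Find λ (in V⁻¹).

λ = 0.0293 V⁻¹

With V_GS fixed, I_D ∝ (1 + λ V_DS) in saturation, so I_D2/I_D1 = (1 + λ V_DS2)/(1 + λ V_DS1).
9.75/8.56 = 1.139 = (1 + 7.1 λ)/(1 + 2.07 λ).
Solving: λ (I_D1 V_DS2 − I_D2 V_DS1) = I_D2 − I_D1, so λ = (9.75 − 8.56) / (8.56 × 7.1 − 9.75 × 2.07) = 1.19 / 40.6 = 0.0293 V⁻¹.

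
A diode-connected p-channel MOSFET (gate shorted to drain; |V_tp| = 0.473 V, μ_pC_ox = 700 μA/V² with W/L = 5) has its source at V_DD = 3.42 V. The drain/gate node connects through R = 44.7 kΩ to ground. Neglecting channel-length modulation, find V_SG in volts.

With gate tied to drain, V_SG = V_SD ≥ V_SG − |V_tp|, so the device is in saturation.
k_p = μ_pC_ox · (W/L) = 3.5 mA/V².
KCL at the drain: ½ k_p (V_SG − |V_tp|)² = (V_DD − V_SG)/R.
Let x = V_SG − 0.473. Then 78.2 x² + x − 2.947 = 0, giving x = 0.188 V (positive root), so V_SG = 0.661 V.
I_D = (V_DD − V_SG)/R = (3.42 − 0.661) / 44.7 = 0.0617 mA.

V_SG = 0.661 V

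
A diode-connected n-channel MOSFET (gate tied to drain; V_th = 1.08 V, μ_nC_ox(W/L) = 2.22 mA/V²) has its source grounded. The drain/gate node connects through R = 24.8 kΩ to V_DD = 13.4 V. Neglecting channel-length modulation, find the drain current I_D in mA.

I_D = 0.471 mA

With gate tied to drain, V_GS = V_DS ≥ V_GS − V_th, so the device is in saturation.
KCL at the drain: ½ k_n (V_GS − V_th)² = (V_DD − V_GS)/R.
Let x = V_GS − 1.08. Then 27.5 x² + x − 12.32 = 0, giving x = 0.651 V (positive root), so V_GS = 1.73 V.
I_D = (V_DD − V_GS)/R = (13.4 − 1.73) / 24.8 = 0.471 mA.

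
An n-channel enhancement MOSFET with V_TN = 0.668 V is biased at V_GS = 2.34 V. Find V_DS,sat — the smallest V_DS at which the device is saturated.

V_DS,sat = 1.67 V

The boundary between triode and saturation is V_DS = V_GS − V_TN = V_ov.
V_ov = 2.34 − 0.668 = 1.67 V.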